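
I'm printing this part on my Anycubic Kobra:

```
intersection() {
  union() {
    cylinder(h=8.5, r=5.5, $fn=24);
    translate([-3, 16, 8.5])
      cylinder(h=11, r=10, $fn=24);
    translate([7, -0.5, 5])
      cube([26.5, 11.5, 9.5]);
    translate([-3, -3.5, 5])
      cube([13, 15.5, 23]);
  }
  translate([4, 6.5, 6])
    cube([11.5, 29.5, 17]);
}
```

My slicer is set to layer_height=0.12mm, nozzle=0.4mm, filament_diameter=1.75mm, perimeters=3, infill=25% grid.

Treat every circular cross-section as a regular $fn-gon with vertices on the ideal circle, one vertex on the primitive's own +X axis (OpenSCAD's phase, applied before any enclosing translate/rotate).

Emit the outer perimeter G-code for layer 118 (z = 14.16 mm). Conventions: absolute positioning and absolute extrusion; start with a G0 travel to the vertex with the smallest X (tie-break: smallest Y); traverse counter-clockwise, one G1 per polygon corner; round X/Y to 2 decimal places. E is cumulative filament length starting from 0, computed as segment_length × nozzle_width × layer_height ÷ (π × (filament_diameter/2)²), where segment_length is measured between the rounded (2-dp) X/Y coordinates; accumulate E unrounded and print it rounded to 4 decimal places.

At z = 14.16 mm: the cylinder is absent (z outside [0, 8.5]); the r=10 cylinder at (-3, 16) gives a regular 24-gon of circumradius 10 (constant along its height); the cube at (7, -0.5) (footprint 26.5×11.5) is included at this height; the 13×15.5 cube at (-3, -3.5) contributes its full rectangle; Combining (union): the regions partially overlap (shared area 73.48 mm²), so overlapping operands fuse into one piece — 1 connected region; the 11.5×29.5 cube at (4, 6.5) contributes its full rectangle; Keeping only the common overlap: the 11.5×29.5 cube at (4, 6.5) partially overlaps that combined region; clipping to the common part keeps 82.74 mm² — 1 connected region. The outline is a single polygon with 12 vertices. Extrusion per mm of travel: 0.4 × 0.12 / (π × 0.875²) = 0.019956. Accumulating E over each segment gives final E = 1.1001.

G0 X4.00 Y6.50 Z14.16
G1 X15.50 Y6.50 E0.2295
G1 X15.50 Y11.00 E0.3193
G1 X10.00 Y11.00 E0.4291
G1 X10.00 Y12.00 E0.4490
G1 X6.07 Y12.00 E0.5274
G1 X6.66 Y13.41 E0.5579
G1 X7.00 Y16.00 E0.6101
G1 X6.66 Y18.59 E0.6622
G1 X5.66 Y21.00 E0.7143
G1 X4.07 Y23.07 E0.7664
G1 X4.00 Y23.13 E0.7682
G1 X4.00 Y6.50 E1.1001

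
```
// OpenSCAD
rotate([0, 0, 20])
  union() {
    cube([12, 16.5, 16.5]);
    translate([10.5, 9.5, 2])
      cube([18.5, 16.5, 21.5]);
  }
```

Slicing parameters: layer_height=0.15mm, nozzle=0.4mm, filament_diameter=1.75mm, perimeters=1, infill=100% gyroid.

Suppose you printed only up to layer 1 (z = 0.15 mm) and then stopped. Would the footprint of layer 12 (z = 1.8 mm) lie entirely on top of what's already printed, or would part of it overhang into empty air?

Compare the two slices. At z = 0.15: the cube (footprint 12×16.5) is included at this height (area 198.00 mm²); the cube at (10.5, 9.5) is not intersected at this z (z outside [2, 23.5]); Combining (union): only the 12×16.5 cube is present, so the union is just that shape — area = 198.00 mm²; (whole slice rotated 20° about Z — lengths, areas and connectivity unchanged). At z = 1.8: the 12×16.5 cube contributes its full rectangle (area 198.00 mm²); the cube at (10.5, 9.5) is absent (z outside [2, 23.5]); Merging all regions: only the 12×16.5 cube is present, so the union is just that shape — area = 198.00 mm²; (rotated 20° about Z; rotation is an isometry so areas/perimeters/island counts are preserved). Checking containment: the cross-section at z = 1.8 is a subset of the cross-section at z = 0.15.

entirely on top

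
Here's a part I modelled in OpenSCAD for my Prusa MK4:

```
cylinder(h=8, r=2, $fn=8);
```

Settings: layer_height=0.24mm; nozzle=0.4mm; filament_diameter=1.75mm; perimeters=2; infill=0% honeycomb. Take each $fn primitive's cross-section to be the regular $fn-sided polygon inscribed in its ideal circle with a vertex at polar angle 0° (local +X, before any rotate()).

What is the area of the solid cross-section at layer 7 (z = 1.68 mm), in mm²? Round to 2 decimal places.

At z = 1.68 mm: the r=2 cylinder contributes a regular 8-gon of circumradius 2 (area = (8/2)·2.000²·sin(360°/8) = 11.31 mm²). Overall, the cross-section is a single solid region. Net area = 11.31 mm².

11.31 mm²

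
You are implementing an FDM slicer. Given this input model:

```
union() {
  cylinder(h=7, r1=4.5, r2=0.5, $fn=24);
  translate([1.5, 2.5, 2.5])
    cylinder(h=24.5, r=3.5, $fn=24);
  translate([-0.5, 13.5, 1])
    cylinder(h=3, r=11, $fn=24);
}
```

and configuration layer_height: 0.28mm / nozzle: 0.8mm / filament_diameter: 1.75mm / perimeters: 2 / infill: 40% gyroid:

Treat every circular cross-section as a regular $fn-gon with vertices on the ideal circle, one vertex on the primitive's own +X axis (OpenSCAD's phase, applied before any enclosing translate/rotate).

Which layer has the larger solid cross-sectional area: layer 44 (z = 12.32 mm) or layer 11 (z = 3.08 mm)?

Layer 44 (z = 12.32): the cone does not reach this height (z outside [0, 7]); the cylinder at (1.5, 2.5): section is a regular 24-gon, circumradius r=3.5 (area = (24/2)·3.500²·sin(360°/24) = 38.05 mm²); the cylinder at (-0.5, 13.5) is not intersected at this z (z outside [1, 4]); Merging all regions: only the r=3.5 cylinder at (1.5, 2.5) is present, so the union is just that shape — area = 38.05 mm². So its area = 38.05 mm². Layer 11 (z = 3.08): the cone contributes a regular 24-gon of circumradius 2.740 (interpolated between r1=4.5 and r2=0.5 at t=0.440) (area = (24/2)·2.740²·sin(360°/24) = 23.32 mm²); the cylinder at (1.5, 2.5): section is a regular 24-gon, circumradius r=3.5 (area = (24/2)·3.500²·sin(360°/24) = 38.05 mm²); the cylinder at (-0.5, 13.5): section is a regular 24-gon, circumradius r=11 (area = (24/2)·11.000²·sin(360°/24) = 375.81 mm²); Combining (union): the regions partially overlap — summed areas 437.17 mm² minus the doubly-counted overlap 28.67 mm² gives 408.50 mm² — area = 408.50 mm². So its area = 408.50 mm². Layer 11 is larger (408.50 vs 38.05 mm²).

layer 11 (z = 3.08 mm)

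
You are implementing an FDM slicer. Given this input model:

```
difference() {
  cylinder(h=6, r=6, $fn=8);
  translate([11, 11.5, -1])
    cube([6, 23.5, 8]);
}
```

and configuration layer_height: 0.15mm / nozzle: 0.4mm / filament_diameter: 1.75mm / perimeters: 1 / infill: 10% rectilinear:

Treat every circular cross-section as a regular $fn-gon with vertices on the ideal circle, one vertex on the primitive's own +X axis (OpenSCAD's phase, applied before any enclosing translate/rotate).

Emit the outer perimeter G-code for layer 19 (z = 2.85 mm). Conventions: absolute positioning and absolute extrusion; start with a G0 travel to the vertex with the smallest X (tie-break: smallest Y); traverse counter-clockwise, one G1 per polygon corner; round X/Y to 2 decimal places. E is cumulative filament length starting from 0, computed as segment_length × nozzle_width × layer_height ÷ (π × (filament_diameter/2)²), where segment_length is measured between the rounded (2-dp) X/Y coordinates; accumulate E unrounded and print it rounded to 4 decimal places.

G0 X-6.00 Y0.00 Z2.85
G1 X-4.24 Y-4.24 E0.1145
G1 X0.00 Y-6.00 E0.2290
G1 X4.24 Y-4.24 E0.3436
G1 X6.00 Y0.00 E0.4581
G1 X4.24 Y4.24 E0.5726
G1 X0.00 Y6.00 E0.6871
G1 X-4.24 Y4.24 E0.8016
G1 X-6.00 Y0.00 E0.9161

At z = 2.85 mm: the cylinder: section is a regular 8-gon, circumradius r=6; the 6×23.5 cube at (11, 11.5) contributes its full rectangle; Subtracting the remaining from the first: starting from the r=6 cylinder, the 6×23.5 cube at (11, 11.5) misses the remaining region (no effect) — 1 connected region. The outline is a single polygon with 8 vertices. Extrusion per mm of travel: 0.4 × 0.15 / (π × 0.875²) = 0.024945. Accumulating E over each segment gives final E = 0.9161.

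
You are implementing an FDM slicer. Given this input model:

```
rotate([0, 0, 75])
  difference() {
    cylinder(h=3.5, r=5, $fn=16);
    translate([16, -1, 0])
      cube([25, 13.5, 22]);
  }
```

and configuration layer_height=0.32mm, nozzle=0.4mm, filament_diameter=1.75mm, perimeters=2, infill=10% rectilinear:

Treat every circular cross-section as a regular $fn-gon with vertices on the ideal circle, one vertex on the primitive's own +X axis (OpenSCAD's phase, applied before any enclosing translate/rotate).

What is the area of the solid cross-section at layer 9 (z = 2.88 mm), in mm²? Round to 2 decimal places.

76.54 mm²

At z = 2.88 mm: the r=5 cylinder gives a regular 16-gon of circumradius 5 (constant along its height) (area = (16/2)·5.000²·sin(360°/16) = 76.54 mm²); the cube at (16, -1) is present — its section is the full 25×13.5 rectangle (area 337.50 mm²); After the difference (first − rest): starting from the r=5 cylinder (76.54 mm²), the 25×13.5 cube at (16, -1) misses the remaining region (no effect) — area = 76.54 mm²; (whole slice rotated 75° about Z — lengths, areas and connectivity unchanged). Overall, the cross-section is a single solid region. Net area = 76.54 mm².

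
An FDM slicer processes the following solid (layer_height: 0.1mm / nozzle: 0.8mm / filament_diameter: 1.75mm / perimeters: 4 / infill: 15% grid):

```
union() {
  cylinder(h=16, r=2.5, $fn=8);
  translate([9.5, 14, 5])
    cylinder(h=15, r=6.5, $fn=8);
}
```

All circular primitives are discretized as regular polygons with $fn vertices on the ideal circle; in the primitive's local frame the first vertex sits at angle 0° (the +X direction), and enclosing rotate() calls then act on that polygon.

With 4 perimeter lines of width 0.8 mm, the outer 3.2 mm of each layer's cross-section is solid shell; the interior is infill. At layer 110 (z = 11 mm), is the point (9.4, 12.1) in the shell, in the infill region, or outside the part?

At z = 11 mm: the r=2.5 cylinder contributes a regular 8-gon of circumradius 2.5; the r=6.5 cylinder at (9.5, 14) contributes a regular 8-gon of circumradius 6.5; Taking the union: the 2 present regions are separate (no shared area or edge), so areas and boundary lengths simply add and each stays a separate island — 2 connected regions. Overall, the cross-section has 2 separate islands. The nearest boundary edge runs (9.50, 7.50)→(4.90, 9.40); distance from the point to it = 4.21 mm. (Shell/infill is judged within the island containing the point — the largest one.) The point is inside the cross-section and 4.21 mm from the nearest boundary — more than the 3.2 mm shell width (4 × 0.8), so it's in the infill interior.

infill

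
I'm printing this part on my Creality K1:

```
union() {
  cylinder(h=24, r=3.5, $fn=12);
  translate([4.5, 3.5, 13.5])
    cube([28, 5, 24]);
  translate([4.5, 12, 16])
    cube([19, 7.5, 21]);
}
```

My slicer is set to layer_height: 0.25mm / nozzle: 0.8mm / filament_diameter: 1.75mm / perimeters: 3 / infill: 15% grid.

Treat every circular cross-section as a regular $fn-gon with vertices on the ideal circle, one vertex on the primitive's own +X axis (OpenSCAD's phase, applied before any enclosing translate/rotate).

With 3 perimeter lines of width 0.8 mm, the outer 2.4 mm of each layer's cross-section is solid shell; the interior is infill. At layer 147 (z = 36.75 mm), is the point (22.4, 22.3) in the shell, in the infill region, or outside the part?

At z = 36.75 mm: the cylinder does not reach this height (z outside [0, 24]); the cube at (4.5, 3.5) is present — its section is the full 28×5 rectangle; the 19×7.5 cube at (4.5, 12) contributes its full rectangle; Taking the union: the 2 present regions are separate (no shared area or edge), so areas and boundary lengths simply add and each stays a separate island — 2 connected regions. Overall, the cross-section has 2 separate islands. The nearest boundary edge runs (4.50, 19.50)→(23.50, 19.50); distance from the point to it = 2.80 mm. The point is not inside any of the regions above, so it lies outside the cross-section (2.80 mm from the nearest boundary).

outside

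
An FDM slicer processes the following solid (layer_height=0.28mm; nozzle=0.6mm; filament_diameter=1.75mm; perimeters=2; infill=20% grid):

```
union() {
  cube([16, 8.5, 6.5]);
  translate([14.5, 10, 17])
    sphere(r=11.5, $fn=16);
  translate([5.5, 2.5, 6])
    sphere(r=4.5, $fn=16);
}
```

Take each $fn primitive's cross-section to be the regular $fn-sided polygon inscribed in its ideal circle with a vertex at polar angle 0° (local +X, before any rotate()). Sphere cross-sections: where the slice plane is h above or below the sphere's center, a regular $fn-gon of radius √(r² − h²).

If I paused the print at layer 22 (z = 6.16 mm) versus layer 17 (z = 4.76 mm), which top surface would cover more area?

layer 22 (z = 6.16 mm)

Layer 22 (z = 6.16): the cube is present — its section is the full 16×8.5 rectangle (area 136.00 mm²); the r=11.5 sphere at (14.5, 10) slices to a regular 16-gon of circumradius 3.840 (√(r²−h²) with h=10.84 from center) (area = (16/2)·3.840²·sin(360°/16) = 45.14 mm²); the r=4.5 sphere at (5.5, 2.5) slices to a regular 16-gon of circumradius 4.497 (√(r²−h²) with h=0.16 from center) (area = (16/2)·4.497²·sin(360°/16) = 61.92 mm²); Combining (union): the regions partially overlap — summed areas 243.06 mm² minus the doubly-counted overlap 60.95 mm² gives 182.11 mm² — area = 182.11 mm². So its area = 182.11 mm². Layer 17 (z = 4.76): the cube (footprint 16×8.5) is included at this height (area 136.00 mm²); the sphere at (14.5, 10) is not intersected at this z (|z−center|=12.240 > r=11.5); the r=4.5 sphere at (5.5, 2.5) slices to a regular 16-gon of circumradius 4.326 (√(r²−h²) with h=1.24 from center) (area = (16/2)·4.326²·sin(360°/16) = 57.29 mm²); Merging all regions: the regions partially overlap — summed areas 193.29 mm² minus the doubly-counted overlap 48.69 mm² gives 144.59 mm² — area = 144.59 mm². So its area = 144.59 mm². Layer 22 is larger (182.11 vs 144.59 mm²).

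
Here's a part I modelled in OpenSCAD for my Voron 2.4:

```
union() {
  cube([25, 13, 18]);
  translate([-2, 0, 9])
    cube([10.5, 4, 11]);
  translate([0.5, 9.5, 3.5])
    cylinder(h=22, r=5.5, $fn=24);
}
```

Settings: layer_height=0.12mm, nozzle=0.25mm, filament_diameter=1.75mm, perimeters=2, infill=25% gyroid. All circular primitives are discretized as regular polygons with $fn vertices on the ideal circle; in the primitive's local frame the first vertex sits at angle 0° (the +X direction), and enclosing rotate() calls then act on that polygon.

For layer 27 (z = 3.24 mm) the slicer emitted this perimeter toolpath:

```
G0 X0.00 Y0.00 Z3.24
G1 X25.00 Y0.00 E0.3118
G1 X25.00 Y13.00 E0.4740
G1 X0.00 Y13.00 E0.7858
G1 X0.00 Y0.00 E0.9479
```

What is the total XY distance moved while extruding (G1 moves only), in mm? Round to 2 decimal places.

Sum the Euclidean lengths of each G1 segment: total = 76.00 mm.

76.00 mm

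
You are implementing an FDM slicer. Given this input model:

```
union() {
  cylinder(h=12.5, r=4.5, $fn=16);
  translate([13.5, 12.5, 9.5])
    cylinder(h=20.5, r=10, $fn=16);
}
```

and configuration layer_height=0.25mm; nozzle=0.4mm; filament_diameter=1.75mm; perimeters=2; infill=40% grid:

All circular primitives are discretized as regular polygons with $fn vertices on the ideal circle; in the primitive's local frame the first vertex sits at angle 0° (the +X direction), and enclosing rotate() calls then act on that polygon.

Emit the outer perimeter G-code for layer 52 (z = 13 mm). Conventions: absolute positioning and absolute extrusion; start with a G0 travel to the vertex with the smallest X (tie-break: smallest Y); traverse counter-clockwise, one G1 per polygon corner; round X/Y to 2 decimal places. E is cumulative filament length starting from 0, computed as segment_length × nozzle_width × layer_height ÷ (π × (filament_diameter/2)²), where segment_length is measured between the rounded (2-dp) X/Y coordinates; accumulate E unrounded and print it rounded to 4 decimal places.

At z = 13 mm: the cylinder is absent (z outside [0, 12.5]); the cylinder at (13.5, 12.5): section is a regular 16-gon, circumradius r=10; Combining (union): only the r=10 cylinder at (13.5, 12.5) is present, so the union is just that shape — 1 connected region. The outline is a single polygon with 16 vertices. Extrusion per mm of travel: 0.4 × 0.25 / (π × 0.875²) = 0.041575. Accumulating E over each segment gives final E = 2.5957.

G0 X3.50 Y12.50 Z13.00
G1 X4.26 Y8.67 E0.1623
G1 X6.43 Y5.43 E0.3245
G1 X9.67 Y3.26 E0.4866
G1 X13.50 Y2.50 E0.6489
G1 X17.33 Y3.26 E0.8113
G1 X20.57 Y5.43 E0.9734
G1 X22.74 Y8.67 E1.1355
G1 X23.50 Y12.50 E1.2978
G1 X22.74 Y16.33 E1.4602
G1 X20.57 Y19.57 E1.6223
G1 X17.33 Y21.74 E1.7844
G1 X13.50 Y22.50 E1.9468
G1 X9.67 Y21.74 E2.1091
G1 X6.43 Y19.57 E2.2712
G1 X4.26 Y16.33 E2.4334
G1 X3.50 Y12.50 E2.5957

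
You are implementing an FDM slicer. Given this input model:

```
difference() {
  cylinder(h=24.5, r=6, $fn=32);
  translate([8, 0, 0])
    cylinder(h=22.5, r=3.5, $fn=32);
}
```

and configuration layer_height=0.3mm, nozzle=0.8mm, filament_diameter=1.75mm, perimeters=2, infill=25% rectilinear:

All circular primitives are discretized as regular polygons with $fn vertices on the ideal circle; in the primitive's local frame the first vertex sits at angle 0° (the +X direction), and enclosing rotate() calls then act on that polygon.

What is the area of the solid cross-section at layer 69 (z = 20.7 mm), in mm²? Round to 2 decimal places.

At z = 20.7 mm: the r=6 cylinder gives a regular 32-gon of circumradius 6 (constant along its height) (area = (32/2)·6.000²·sin(360°/32) = 112.37 mm²); the r=3.5 cylinder at (8, 0) gives a regular 32-gon of circumradius 3.5 (constant along its height) (area = (32/2)·3.500²·sin(360°/32) = 38.24 mm²); Taking the first minus the rest: starting from the r=6 cylinder (112.37 mm²), the r=3.5 cylinder at (8, 0) partially overlaps it — only the 4.83 mm² overlap (of its 38.24 mm²) is removed, clipping the outline — area = 107.54 mm². Overall, the cross-section is a single solid region. Net area = 107.54 mm².

107.54 mm²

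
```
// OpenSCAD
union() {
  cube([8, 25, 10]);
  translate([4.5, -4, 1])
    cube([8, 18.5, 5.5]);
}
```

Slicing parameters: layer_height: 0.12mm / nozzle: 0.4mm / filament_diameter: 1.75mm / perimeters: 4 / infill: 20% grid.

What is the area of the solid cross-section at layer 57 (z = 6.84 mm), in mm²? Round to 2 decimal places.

200.00 mm²

At z = 6.84 mm: the cube (footprint 8×25) is included at this height (area 200.00 mm²); the cube at (4.5, -4) is absent (z outside [1, 6.5]); Merging all regions: only the 8×25 cube is present, so the union is just that shape — area = 200.00 mm². Overall, the cross-section is a single solid region. Net area = 200.00 mm².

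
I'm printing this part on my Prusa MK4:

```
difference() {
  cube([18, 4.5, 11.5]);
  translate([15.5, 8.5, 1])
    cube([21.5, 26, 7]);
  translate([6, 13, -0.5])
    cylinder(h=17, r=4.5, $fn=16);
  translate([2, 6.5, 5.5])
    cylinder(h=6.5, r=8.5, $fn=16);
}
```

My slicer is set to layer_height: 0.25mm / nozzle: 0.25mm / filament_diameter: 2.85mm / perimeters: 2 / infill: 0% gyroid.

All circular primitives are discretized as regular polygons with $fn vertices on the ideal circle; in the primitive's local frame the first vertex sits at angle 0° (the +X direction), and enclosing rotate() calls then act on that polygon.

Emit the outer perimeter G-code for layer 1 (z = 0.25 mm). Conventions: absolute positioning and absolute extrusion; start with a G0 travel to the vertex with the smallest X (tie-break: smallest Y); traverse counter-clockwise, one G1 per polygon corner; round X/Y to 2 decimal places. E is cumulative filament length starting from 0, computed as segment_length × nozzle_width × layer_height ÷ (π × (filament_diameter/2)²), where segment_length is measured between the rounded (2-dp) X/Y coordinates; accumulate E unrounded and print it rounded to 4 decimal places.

At z = 0.25 mm: the cube is present — its section is the full 18×4.5 rectangle; the cube at (15.5, 8.5) is not intersected at this z (z outside [1, 8]); the r=4.5 cylinder at (6, 13) gives a regular 16-gon of circumradius 4.5 (constant along its height); the cylinder at (2, 6.5) is absent (z outside [5.5, 12]); Taking the first minus the rest: starting from the 18×4.5 cube, the r=4.5 cylinder at (6, 13) misses the remaining region (no effect) — 1 connected region. The outline is a single polygon with 4 vertices. Extrusion per mm of travel: 0.25 × 0.25 / (π × 1.425²) = 0.009797. Accumulating E over each segment gives final E = 0.4409.

G0 X0.00 Y0.00 Z0.25
G1 X18.00 Y0.00 E0.1763
G1 X18.00 Y4.50 E0.2204
G1 X0.00 Y4.50 E0.3968
G1 X0.00 Y0.00 E0.4409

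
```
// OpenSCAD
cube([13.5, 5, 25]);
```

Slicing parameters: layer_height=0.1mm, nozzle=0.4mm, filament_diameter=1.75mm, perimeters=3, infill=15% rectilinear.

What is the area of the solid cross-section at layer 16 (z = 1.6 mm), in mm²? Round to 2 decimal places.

At z = 1.6 mm: the cube is present — its section is the full 13.5×5 rectangle (area 67.50 mm²). Overall, the cross-section is a single solid region. Net area = 67.50 mm².

67.50 mm²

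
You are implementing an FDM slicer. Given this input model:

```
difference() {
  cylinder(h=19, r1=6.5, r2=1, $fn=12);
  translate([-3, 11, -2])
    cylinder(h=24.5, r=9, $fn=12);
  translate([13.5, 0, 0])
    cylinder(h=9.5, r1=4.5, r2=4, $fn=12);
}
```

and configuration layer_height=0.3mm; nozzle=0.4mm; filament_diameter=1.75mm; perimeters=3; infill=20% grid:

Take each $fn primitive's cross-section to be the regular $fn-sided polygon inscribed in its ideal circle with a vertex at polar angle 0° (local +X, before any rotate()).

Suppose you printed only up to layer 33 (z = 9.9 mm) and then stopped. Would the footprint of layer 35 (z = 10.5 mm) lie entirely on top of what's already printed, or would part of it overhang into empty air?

Compare the two slices. At z = 9.9: the cone (r1=6.5→r2=1) has section circumradius 3.634 here — a regular 12-gon (area = (12/2)·3.634²·sin(360°/12) = 39.62 mm²); the cylinder at (-3, 11): section is a regular 12-gon, circumradius r=9 (area = (12/2)·9.000²·sin(360°/12) = 243.00 mm²); the cone at (13.5, 0) does not reach this height (z outside [0, 9.5]); Taking the first minus the rest: starting from the cone (39.62 mm²), the r=9 cylinder at (-3, 11) partially overlaps it — only the 2.62 mm² overlap (of its 243.00 mm²) is removed, clipping the outline — area = 37.00 mm². At z = 10.5: the cone: at t=0.553 of its height the radius interpolates to r₁+(r₂−r₁)t = 3.461, giving a regular 12-gon of that circumradius (area = (12/2)·3.461²·sin(360°/12) = 35.93 mm²); the cylinder at (-3, 11): section is a regular 12-gon, circumradius r=9 (area = (12/2)·9.000²·sin(360°/12) = 243.00 mm²); the cone at (13.5, 0) does not reach this height (z outside [0, 9.5]); Taking the first minus the rest: starting from the cone (35.93 mm²), the r=9 cylinder at (-3, 11) partially overlaps it — only the 1.83 mm² overlap (of its 243.00 mm²) is removed, clipping the outline — area = 34.09 mm². Checking containment: the cross-section at z = 10.5 is a subset of the cross-section at z = 9.9.

entirely on top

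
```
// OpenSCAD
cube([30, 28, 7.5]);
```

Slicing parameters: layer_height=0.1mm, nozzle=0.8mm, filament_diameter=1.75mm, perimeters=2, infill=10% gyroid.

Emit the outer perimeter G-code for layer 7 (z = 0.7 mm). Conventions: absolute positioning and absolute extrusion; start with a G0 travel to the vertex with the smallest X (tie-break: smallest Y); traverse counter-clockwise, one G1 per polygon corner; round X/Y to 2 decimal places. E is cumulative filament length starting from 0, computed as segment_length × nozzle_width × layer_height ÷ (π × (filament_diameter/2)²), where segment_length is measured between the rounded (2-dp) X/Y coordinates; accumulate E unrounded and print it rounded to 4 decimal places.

G0 X0.00 Y0.00 Z0.70
G1 X30.00 Y0.00 E0.9978
G1 X30.00 Y28.00 E1.9291
G1 X0.00 Y28.00 E2.9269
G1 X0.00 Y0.00 E3.8582

At z = 0.7 mm: the 30×28 cube contributes its full rectangle. The outline is a single polygon with 4 vertices. Extrusion per mm of travel: 0.8 × 0.1 / (π × 0.875²) = 0.033260. Accumulating E over each segment gives final E = 3.8582.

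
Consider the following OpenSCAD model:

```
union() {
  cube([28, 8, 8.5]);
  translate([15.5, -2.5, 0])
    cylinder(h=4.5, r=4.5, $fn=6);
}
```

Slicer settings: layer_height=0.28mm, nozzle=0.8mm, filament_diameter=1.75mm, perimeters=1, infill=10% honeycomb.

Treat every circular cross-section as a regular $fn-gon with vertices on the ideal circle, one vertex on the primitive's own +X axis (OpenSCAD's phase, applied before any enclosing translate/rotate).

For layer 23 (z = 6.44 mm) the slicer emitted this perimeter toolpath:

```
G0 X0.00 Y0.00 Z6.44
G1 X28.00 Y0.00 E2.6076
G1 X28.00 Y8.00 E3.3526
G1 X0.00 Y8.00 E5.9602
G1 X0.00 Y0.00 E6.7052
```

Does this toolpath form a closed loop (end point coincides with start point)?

yes

Start point (G0): (0.00, 0.00). End point (last G1): the path returns to the start — closed.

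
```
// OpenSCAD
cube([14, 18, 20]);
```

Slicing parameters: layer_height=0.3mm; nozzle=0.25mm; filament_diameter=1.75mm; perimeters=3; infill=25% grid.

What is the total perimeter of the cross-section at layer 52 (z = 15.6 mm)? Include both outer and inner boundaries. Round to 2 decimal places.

64.00 mm

At z = 15.6 mm: the cube is present — its section is the full 14×18 rectangle (perimeter 64.00 mm). Overall, the cross-section is a single solid region. Total boundary length (outer) = 64.00 mm.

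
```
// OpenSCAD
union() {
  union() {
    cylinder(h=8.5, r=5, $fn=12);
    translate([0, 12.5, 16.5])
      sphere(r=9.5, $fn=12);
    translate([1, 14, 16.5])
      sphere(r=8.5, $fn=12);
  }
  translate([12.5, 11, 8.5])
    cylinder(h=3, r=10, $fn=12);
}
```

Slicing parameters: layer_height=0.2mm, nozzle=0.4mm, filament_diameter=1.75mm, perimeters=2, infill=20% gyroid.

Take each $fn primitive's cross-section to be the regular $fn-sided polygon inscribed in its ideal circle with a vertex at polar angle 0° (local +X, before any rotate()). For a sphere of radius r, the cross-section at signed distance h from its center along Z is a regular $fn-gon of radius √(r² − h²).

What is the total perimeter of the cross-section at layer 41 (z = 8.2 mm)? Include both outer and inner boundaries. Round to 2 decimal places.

59.77 mm

At z = 8.2 mm: the r=5 cylinder contributes a regular 12-gon of circumradius 5 (perimeter = 2·12·5.000·sin(180°/12) = 31.06 mm); the sphere at (0, 12.5): section is a regular 12-gon, circumradius = √(r²−h²) = √(9.5²−8.3²) = 4.622 (perimeter = 2·12·4.622·sin(180°/12) = 28.71 mm); the r=8.5 sphere at (1, 14) slices to a regular 12-gon of circumradius 1.833 (√(r²−h²) with h=8.3 from center) (perimeter = 2·12·1.833·sin(180°/12) = 11.39 mm); Merging all regions: the regions partially overlap (shared area 10.08 mm²), so the edge portions inside another operand are dropped and the merged outline is re-measured after clipping — boundary = 59.77 mm; the cylinder at (12.5, 11) is absent (z outside [8.5, 11.5]); Merging all regions: only the result so far is present, so the union is just that shape — boundary = 59.77 mm. Overall, the cross-section has 2 separate islands. Total boundary length (outer) = 59.77 mm.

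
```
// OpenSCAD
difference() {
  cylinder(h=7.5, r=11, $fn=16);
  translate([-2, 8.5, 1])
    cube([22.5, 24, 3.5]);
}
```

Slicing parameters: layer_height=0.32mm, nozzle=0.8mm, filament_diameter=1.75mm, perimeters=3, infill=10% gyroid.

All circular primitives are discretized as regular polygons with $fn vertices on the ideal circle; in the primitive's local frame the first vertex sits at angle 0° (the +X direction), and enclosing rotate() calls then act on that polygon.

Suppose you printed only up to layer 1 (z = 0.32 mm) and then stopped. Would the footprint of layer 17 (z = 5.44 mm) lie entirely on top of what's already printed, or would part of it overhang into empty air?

entirely on top

Compare the two slices. At z = 0.32: the r=11 cylinder contributes a regular 16-gon of circumradius 11 (area = (16/2)·11.000²·sin(360°/16) = 370.44 mm²); the cube at (-2, 8.5) is not intersected at this z (z outside [1, 4.5]); After the difference (first − rest): none of the subtracted shapes is present at this height, so the r=11 cylinder is unchanged — area = 370.44 mm². At z = 5.44: the cylinder: section is a regular 16-gon, circumradius r=11 (area = (16/2)·11.000²·sin(360°/16) = 370.44 mm²); the cube at (-2, 8.5) is not intersected at this z (z outside [1, 4.5]); After the difference (first − rest): none of the subtracted shapes is present at this height, so the r=11 cylinder is unchanged — area = 370.44 mm². Checking containment: the cross-section at z = 5.44 is a subset of the cross-section at z = 0.32.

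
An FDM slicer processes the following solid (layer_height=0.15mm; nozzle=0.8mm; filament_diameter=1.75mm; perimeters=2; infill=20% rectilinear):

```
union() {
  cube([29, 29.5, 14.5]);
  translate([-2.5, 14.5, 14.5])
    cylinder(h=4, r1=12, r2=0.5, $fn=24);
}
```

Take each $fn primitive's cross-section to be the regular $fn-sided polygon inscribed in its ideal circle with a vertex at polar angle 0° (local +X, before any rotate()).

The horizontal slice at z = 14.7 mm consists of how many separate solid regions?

1

At z = 14.7 mm: the cube does not reach this height (z outside [0, 14.5]); the cone at (-2.5, 14.5) (r1=12→r2=0.5) has section circumradius 11.425 here — a regular 24-gon; Taking the union: only the cone at (-2.5, 14.5) is present, so the union is just that shape — 1 connected region. The result has 1 disconnected region.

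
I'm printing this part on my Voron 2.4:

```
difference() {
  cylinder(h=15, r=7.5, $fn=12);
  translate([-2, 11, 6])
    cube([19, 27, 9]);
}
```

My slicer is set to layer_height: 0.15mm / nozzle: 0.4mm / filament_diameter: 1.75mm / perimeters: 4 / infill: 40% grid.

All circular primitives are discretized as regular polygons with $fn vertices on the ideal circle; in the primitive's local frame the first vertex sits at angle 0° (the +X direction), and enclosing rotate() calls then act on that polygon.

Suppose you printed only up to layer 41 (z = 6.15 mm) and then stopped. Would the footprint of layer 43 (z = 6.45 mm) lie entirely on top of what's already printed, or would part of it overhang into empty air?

entirely on top

Compare the two slices. At z = 6.15: the r=7.5 cylinder contributes a regular 12-gon of circumradius 7.5 (area = (12/2)·7.500²·sin(360°/12) = 168.75 mm²); the 19×27 cube at (-2, 11) contributes its full rectangle (area 513.00 mm²); Subtracting the remaining from the first: starting from the r=7.5 cylinder (168.75 mm²), the 19×27 cube at (-2, 11) misses the remaining region (no effect) — area = 168.75 mm². At z = 6.45: the r=7.5 cylinder contributes a regular 12-gon of circumradius 7.5 (area = (12/2)·7.500²·sin(360°/12) = 168.75 mm²); the cube at (-2, 11) is present — its section is the full 19×27 rectangle (area 513.00 mm²); After the difference (first − rest): starting from the r=7.5 cylinder (168.75 mm²), the 19×27 cube at (-2, 11) misses the remaining region (no effect) — area = 168.75 mm². Checking containment: the cross-section at z = 6.45 is a subset of the cross-section at z = 6.15.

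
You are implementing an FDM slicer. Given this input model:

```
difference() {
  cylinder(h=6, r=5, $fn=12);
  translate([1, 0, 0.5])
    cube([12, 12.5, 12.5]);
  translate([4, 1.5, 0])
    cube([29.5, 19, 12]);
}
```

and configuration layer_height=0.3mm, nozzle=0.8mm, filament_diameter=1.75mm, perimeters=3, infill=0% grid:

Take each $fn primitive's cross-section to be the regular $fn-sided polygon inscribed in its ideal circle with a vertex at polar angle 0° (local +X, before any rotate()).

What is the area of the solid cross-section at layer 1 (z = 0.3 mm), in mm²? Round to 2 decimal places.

At z = 0.3 mm: the cylinder: section is a regular 12-gon, circumradius r=5 (area = (12/2)·5.000²·sin(360°/12) = 75.00 mm²); the cube at (1, 0) is absent (z outside [0.5, 13]); the cube at (4, 1.5) is present — its section is the full 29.5×19 rectangle (area 560.50 mm²); Taking the first minus the rest: starting from the r=5 cylinder (75.00 mm²), the 29.5×19 cube at (4, 1.5) partially overlaps it — only the 0.52 mm² overlap (of its 560.50 mm²) is removed, clipping the outline — area = 74.48 mm². Overall, the cross-section is a single solid region. Net area = 74.48 mm².

74.48 mm²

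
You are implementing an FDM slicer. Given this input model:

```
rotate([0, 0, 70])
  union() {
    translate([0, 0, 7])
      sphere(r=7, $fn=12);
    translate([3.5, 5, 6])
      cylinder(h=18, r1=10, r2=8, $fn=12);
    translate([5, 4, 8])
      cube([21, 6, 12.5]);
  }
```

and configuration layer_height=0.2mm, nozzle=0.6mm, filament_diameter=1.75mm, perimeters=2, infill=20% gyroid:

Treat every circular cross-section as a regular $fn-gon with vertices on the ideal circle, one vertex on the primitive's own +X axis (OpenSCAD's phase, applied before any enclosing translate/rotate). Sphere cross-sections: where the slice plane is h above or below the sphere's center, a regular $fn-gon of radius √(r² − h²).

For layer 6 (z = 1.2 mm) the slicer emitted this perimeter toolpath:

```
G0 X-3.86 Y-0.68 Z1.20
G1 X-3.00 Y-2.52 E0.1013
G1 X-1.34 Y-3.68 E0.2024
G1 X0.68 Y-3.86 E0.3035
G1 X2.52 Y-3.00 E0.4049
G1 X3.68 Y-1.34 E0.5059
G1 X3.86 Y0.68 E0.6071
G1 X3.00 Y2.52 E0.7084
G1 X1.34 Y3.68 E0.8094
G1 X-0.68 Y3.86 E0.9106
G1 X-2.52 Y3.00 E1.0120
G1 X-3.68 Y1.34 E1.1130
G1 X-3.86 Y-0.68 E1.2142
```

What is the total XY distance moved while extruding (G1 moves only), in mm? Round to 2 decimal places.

Sum the Euclidean lengths of each G1 segment: total = 24.34 mm.

24.34 mm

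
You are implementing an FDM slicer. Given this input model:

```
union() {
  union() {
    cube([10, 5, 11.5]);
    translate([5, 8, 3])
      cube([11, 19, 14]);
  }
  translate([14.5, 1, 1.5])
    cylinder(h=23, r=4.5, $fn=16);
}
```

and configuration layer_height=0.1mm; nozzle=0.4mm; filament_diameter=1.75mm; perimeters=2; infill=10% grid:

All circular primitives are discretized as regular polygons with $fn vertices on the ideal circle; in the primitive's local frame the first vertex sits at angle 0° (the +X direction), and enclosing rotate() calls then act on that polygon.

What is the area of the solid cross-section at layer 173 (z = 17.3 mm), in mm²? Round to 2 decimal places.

61.99 mm²

At z = 17.3 mm: the cube does not reach this height (z outside [0, 11.5]); the cube at (5, 8) does not reach this height (z outside [3, 17]); Taking the union: nothing is present at this height; the cylinder at (14.5, 1): section is a regular 16-gon, circumradius r=4.5 (area = (16/2)·4.500²·sin(360°/16) = 61.99 mm²); Combining (union): only the r=4.5 cylinder at (14.5, 1) is present, so the union is just that shape — area = 61.99 mm². Overall, the cross-section is a single solid region. Net area = 61.99 mm².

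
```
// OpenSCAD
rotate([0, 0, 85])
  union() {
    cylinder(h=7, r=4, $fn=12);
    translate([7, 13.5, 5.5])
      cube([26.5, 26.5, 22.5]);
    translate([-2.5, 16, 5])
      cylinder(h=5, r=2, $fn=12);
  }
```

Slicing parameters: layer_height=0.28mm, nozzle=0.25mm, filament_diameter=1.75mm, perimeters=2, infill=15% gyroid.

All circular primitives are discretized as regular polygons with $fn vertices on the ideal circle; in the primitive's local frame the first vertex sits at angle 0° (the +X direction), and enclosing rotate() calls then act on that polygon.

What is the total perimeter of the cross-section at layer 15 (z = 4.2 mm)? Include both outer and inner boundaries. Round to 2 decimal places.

24.85 mm

At z = 4.2 mm: the r=4 cylinder contributes a regular 12-gon of circumradius 4 (perimeter = 2·12·4.000·sin(180°/12) = 24.85 mm); the cube at (7, 13.5) does not reach this height (z outside [5.5, 28]); the cylinder at (-2.5, 16) does not reach this height (z outside [5, 10]); Merging all regions: only the r=4 cylinder is present, so the union is just that shape — boundary = 24.85 mm; (rotated 85° about Z; rotation is an isometry so areas/perimeters/island counts are preserved). Overall, the cross-section is a single solid region. Total boundary length (outer) = 24.85 mm.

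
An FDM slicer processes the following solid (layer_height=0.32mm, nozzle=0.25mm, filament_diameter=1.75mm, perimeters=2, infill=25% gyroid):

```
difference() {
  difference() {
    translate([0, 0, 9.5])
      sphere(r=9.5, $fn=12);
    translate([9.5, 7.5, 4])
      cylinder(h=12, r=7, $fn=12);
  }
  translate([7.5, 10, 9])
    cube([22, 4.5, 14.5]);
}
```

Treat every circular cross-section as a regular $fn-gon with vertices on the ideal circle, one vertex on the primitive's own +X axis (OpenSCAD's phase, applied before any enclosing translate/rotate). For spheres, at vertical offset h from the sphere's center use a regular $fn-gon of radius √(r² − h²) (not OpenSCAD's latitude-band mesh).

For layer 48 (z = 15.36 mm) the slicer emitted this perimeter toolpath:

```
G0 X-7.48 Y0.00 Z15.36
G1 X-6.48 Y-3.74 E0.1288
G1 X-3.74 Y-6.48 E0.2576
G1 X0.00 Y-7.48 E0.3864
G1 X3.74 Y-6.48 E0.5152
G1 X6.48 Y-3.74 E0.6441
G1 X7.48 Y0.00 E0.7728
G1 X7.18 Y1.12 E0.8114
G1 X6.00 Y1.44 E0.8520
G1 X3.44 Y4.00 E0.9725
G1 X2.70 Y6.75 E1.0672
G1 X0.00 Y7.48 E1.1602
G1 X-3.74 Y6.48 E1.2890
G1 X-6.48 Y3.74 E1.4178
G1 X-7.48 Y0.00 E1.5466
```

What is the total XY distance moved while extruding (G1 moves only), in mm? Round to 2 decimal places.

46.50 mm

Sum the Euclidean lengths of each G1 segment: total = 46.50 mm.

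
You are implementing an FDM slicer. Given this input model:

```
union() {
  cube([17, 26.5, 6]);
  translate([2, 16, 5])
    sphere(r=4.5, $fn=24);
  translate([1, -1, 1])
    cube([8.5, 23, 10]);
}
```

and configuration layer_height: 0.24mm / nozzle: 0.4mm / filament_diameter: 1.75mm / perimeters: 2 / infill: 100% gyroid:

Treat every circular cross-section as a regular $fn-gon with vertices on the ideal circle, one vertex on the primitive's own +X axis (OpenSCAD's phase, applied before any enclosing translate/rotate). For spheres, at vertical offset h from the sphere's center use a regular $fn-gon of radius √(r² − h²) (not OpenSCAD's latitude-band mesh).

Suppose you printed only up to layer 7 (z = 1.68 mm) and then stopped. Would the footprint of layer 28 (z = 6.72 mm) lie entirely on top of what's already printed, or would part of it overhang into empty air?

part overhangs

Compare the two slices. At z = 1.68: the cube (footprint 17×26.5) is included at this height (area 450.50 mm²); the r=4.5 sphere at (2, 16) slices to a regular 24-gon of circumradius 3.038 (√(r²−h²) with h=3.32 from center) (area = (24/2)·3.038²·sin(360°/24) = 28.66 mm²); the cube at (1, -1) is present — its section is the full 8.5×23 rectangle (area 195.50 mm²); Merging all regions: the regions partially overlap — summed areas 674.66 mm² minus the doubly-counted overlap 212.46 mm² gives 462.20 mm² — area = 462.20 mm². At z = 6.72: the cube is absent (z outside [0, 6]); the sphere at (2, 16): section is a regular 24-gon, circumradius = √(r²−h²) = √(4.5²−1.72²) = 4.158 (area = (24/2)·4.158²·sin(360°/24) = 53.70 mm²); the cube at (1, -1) (footprint 8.5×23) is included at this height (area 195.50 mm²); Combining (union): the regions partially overlap — summed areas 249.20 mm² minus the doubly-counted overlap 35.04 mm² gives 214.17 mm² — area = 214.17 mm². Checking containment: at z = 6.72 the cross-section extends beyond the z = 1.68 cross-section by about 7.78 mm².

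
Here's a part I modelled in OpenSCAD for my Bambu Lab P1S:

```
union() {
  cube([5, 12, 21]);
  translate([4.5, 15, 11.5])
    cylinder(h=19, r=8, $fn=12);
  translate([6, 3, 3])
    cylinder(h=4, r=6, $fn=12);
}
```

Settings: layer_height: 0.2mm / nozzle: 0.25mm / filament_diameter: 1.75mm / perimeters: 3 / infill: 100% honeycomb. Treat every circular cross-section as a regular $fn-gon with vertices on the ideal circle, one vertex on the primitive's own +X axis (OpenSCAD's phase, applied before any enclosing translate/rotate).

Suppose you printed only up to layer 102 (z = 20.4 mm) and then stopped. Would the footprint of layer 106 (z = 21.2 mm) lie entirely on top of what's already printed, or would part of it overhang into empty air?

Compare the two slices. At z = 20.4: the cube is present — its section is the full 5×12 rectangle (area 60.00 mm²); the r=8 cylinder at (4.5, 15) gives a regular 12-gon of circumradius 8 (constant along its height) (area = (12/2)·8.000²·sin(360°/12) = 192.00 mm²); the cylinder at (6, 3) is not intersected at this z (z outside [3, 7]); Combining (union): the regions partially overlap — summed areas 252.00 mm² minus the doubly-counted overlap 22.16 mm² gives 229.84 mm² — area = 229.84 mm². At z = 21.2: the cube is absent (z outside [0, 21]); the cylinder at (4.5, 15): section is a regular 12-gon, circumradius r=8 (area = (12/2)·8.000²·sin(360°/12) = 192.00 mm²); the cylinder at (6, 3) is not intersected at this z (z outside [3, 7]); Combining (union): only the r=8 cylinder at (4.5, 15) is present, so the union is just that shape — area = 192.00 mm². Checking containment: the cross-section at z = 21.2 is a subset of the cross-section at z = 20.4.

entirely on top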